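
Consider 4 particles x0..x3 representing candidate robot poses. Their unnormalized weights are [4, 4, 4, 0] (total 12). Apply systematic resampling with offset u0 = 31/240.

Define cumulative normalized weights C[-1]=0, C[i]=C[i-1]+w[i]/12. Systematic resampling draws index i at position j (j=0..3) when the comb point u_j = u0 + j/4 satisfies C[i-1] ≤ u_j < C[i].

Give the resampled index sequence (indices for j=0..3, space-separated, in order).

C = [1/3, 2/3, 1, 1]
j=0: u_0=31/240 ∈ [0, 1/3) → index 0
j=1: u_1=91/240 ∈ [1/3, 2/3) → index 1
j=2: u_2=151/240 ∈ [1/3, 2/3) → index 1
j=3: u_3=211/240 ∈ [2/3, 1) → index 2

0 1 1 2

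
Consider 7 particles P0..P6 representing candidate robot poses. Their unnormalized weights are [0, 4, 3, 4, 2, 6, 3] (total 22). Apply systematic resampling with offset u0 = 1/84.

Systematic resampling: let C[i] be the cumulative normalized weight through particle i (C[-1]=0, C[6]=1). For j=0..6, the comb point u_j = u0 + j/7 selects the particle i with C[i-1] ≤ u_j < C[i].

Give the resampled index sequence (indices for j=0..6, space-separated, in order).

C = [0, 2/11, 7/22, 1/2, 13/22, 19/22, 1]
j=0: u_0=1/84 ∈ [0, 2/11) → index 1
j=1: u_1=13/84 ∈ [0, 2/11) → index 1
j=2: u_2=25/84 ∈ [2/11, 7/22) → index 2
j=3: u_3=37/84 ∈ [7/22, 1/2) → index 3
j=4: u_4=7/12 ∈ [1/2, 13/22) → index 4
j=5: u_5=61/84 ∈ [13/22, 19/22) → index 5
j=6: u_6=73/84 ∈ [19/22, 1) → index 6

1 1 2 3 4 5 6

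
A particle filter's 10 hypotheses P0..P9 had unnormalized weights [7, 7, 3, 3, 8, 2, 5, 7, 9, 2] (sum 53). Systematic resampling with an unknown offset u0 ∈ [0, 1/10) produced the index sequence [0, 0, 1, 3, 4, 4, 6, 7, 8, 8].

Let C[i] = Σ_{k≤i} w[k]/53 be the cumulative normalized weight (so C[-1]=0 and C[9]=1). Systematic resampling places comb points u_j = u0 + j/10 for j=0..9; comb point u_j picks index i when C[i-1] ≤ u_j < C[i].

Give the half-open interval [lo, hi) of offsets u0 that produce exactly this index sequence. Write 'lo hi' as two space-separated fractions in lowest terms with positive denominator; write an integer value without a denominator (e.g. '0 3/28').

C = [7/53, 14/53, 17/53, 20/53, 28/53, 30/53, 35/53, 42/53, 51/53, 1]
j=0 picked index 0: u0 ∈ [0, 7/53)
j=1 picked index 0: u0 ∈ [-1/10, 17/530)
j=2 picked index 1: u0 ∈ [-18/265, 17/265)
j=3 picked index 3: u0 ∈ [11/530, 41/530)
j=4 picked index 4: u0 ∈ [-6/265, 34/265)
j=5 picked index 4: u0 ∈ [-13/106, 3/106)
j=6 picked index 6: u0 ∈ [-9/265, 16/265)
j=7 picked index 7: u0 ∈ [-21/530, 49/530)
j=8 picked index 8: u0 ∈ [-2/265, 43/265)
j=9 picked index 8: u0 ∈ [-57/530, 33/530)
intersection: [11/530, 3/106)

11/530 3/106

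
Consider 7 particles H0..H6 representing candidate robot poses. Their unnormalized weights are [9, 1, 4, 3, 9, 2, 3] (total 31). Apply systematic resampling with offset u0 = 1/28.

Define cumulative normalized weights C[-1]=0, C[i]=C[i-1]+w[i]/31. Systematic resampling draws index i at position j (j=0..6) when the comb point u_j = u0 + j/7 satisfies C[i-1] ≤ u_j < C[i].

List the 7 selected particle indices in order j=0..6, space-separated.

0 0 1 3 4 4 5

C = [9/31, 10/31, 14/31, 17/31, 26/31, 28/31, 1]
j=0: u_0=1/28 ∈ [0, 9/31) → index 0
j=1: u_1=5/28 ∈ [0, 9/31) → index 0
j=2: u_2=9/28 ∈ [9/31, 10/31) → index 1
j=3: u_3=13/28 ∈ [14/31, 17/31) → index 3
j=4: u_4=17/28 ∈ [17/31, 26/31) → index 4
j=5: u_5=3/4 ∈ [17/31, 26/31) → index 4
j=6: u_6=25/28 ∈ [26/31, 28/31) → index 5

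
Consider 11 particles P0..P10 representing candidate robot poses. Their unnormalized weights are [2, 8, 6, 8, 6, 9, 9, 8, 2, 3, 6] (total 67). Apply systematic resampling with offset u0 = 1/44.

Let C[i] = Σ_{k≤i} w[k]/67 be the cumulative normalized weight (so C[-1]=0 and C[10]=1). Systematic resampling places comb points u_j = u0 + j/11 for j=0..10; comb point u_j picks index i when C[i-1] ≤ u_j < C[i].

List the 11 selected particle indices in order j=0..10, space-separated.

C = [2/67, 10/67, 16/67, 24/67, 30/67, 39/67, 48/67, 56/67, 58/67, 61/67, 1]
j=0: u_0=1/44 ∈ [0, 2/67) → index 0
j=1: u_1=5/44 ∈ [2/67, 10/67) → index 1
j=2: u_2=9/44 ∈ [10/67, 16/67) → index 2
j=3: u_3=13/44 ∈ [16/67, 24/67) → index 3
j=4: u_4=17/44 ∈ [24/67, 30/67) → index 4
j=5: u_5=21/44 ∈ [30/67, 39/67) → index 5
j=6: u_6=25/44 ∈ [30/67, 39/67) → index 5
j=7: u_7=29/44 ∈ [39/67, 48/67) → index 6
j=8: u_8=3/4 ∈ [48/67, 56/67) → index 7
j=9: u_9=37/44 ∈ [56/67, 58/67) → index 8
j=10: u_10=41/44 ∈ [61/67, 1) → index 10

0 1 2 3 4 5 5 6 7 8 10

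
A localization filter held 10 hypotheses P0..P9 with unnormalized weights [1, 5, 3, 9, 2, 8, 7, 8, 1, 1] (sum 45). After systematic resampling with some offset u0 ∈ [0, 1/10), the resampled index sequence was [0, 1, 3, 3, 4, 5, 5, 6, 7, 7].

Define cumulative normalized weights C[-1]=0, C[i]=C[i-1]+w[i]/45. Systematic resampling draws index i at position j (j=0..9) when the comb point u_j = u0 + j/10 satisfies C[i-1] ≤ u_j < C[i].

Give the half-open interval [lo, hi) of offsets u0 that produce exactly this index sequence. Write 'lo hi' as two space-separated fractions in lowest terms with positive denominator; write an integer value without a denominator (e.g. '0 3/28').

0 1/45

C = [1/45, 2/15, 1/5, 2/5, 4/9, 28/45, 7/9, 43/45, 44/45, 1]
j=0 picked index 0: u0 ∈ [0, 1/45)
j=1 picked index 1: u0 ∈ [-7/90, 1/30)
j=2 picked index 3: u0 ∈ [0, 1/5)
j=3 picked index 3: u0 ∈ [-1/10, 1/10)
j=4 picked index 4: u0 ∈ [0, 2/45)
j=5 picked index 5: u0 ∈ [-1/18, 11/90)
j=6 picked index 5: u0 ∈ [-7/45, 1/45)
j=7 picked index 6: u0 ∈ [-7/90, 7/90)
j=8 picked index 7: u0 ∈ [-1/45, 7/45)
j=9 picked index 7: u0 ∈ [-11/90, 1/18)
intersection: [0, 1/45)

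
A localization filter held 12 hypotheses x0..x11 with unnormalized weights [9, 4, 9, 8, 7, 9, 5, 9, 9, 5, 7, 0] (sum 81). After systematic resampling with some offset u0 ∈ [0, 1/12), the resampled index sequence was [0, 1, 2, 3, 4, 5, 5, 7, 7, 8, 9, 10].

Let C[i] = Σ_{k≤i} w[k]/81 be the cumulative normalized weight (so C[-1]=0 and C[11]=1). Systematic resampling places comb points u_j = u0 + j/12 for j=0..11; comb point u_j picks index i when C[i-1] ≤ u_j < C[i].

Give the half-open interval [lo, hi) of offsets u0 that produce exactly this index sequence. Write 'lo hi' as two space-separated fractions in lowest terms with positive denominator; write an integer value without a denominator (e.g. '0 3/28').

C = [1/9, 13/81, 22/81, 10/27, 37/81, 46/81, 17/27, 20/27, 23/27, 74/81, 1, 1]
j=0 picked index 0: u0 ∈ [0, 1/9)
j=1 picked index 1: u0 ∈ [1/36, 25/324)
j=2 picked index 2: u0 ∈ [-1/162, 17/162)
j=3 picked index 3: u0 ∈ [7/324, 13/108)
j=4 picked index 4: u0 ∈ [1/27, 10/81)
j=5 picked index 5: u0 ∈ [13/324, 49/324)
j=6 picked index 5: u0 ∈ [-7/162, 11/162)
j=7 picked index 7: u0 ∈ [5/108, 17/108)
j=8 picked index 7: u0 ∈ [-1/27, 2/27)
j=9 picked index 8: u0 ∈ [-1/108, 11/108)
j=10 picked index 9: u0 ∈ [1/54, 13/162)
j=11 picked index 10: u0 ∈ [-1/324, 1/12)
intersection: [5/108, 11/162)

5/108 11/162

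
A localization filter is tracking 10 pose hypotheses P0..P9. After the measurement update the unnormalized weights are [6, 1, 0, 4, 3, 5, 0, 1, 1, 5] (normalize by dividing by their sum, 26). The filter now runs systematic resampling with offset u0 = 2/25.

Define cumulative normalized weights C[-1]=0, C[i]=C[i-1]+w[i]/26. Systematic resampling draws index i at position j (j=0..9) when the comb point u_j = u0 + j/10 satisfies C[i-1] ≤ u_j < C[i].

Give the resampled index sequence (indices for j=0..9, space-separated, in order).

C = [3/13, 7/26, 7/26, 11/26, 7/13, 19/26, 19/26, 10/13, 21/26, 1]
j=0: u_0=2/25 ∈ [0, 3/13) → index 0
j=1: u_1=9/50 ∈ [0, 3/13) → index 0
j=2: u_2=7/25 ∈ [7/26, 11/26) → index 3
j=3: u_3=19/50 ∈ [7/26, 11/26) → index 3
j=4: u_4=12/25 ∈ [11/26, 7/13) → index 4
j=5: u_5=29/50 ∈ [7/13, 19/26) → index 5
j=6: u_6=17/25 ∈ [7/13, 19/26) → index 5
j=7: u_7=39/50 ∈ [10/13, 21/26) → index 8
j=8: u_8=22/25 ∈ [21/26, 1) → index 9
j=9: u_9=49/50 ∈ [21/26, 1) → index 9

0 0 3 3 4 5 5 8 9 9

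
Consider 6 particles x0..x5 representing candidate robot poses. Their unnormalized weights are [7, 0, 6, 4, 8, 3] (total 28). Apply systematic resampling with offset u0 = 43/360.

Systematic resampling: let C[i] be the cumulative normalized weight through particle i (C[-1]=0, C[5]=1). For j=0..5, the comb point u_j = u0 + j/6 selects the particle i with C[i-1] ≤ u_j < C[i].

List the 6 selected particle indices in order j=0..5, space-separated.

0 2 2 4 4 5

C = [1/4, 1/4, 13/28, 17/28, 25/28, 1]
j=0: u_0=43/360 ∈ [0, 1/4) → index 0
j=1: u_1=103/360 ∈ [1/4, 13/28) → index 2
j=2: u_2=163/360 ∈ [1/4, 13/28) → index 2
j=3: u_3=223/360 ∈ [17/28, 25/28) → index 4
j=4: u_4=283/360 ∈ [17/28, 25/28) → index 4
j=5: u_5=343/360 ∈ [25/28, 1) → index 5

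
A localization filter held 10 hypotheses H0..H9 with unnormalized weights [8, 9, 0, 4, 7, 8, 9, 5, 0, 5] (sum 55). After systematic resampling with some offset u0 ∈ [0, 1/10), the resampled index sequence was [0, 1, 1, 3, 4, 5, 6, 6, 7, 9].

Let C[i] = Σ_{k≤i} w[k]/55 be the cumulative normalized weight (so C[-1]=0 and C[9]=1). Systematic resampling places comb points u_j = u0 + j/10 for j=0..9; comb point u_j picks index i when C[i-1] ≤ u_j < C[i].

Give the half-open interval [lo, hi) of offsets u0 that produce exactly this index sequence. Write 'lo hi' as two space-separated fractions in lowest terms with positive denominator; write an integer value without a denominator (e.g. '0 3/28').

3/55 9/110

C = [8/55, 17/55, 17/55, 21/55, 28/55, 36/55, 9/11, 10/11, 10/11, 1]
j=0 picked index 0: u0 ∈ [0, 8/55)
j=1 picked index 1: u0 ∈ [1/22, 23/110)
j=2 picked index 1: u0 ∈ [-3/55, 6/55)
j=3 picked index 3: u0 ∈ [1/110, 9/110)
j=4 picked index 4: u0 ∈ [-1/55, 6/55)
j=5 picked index 5: u0 ∈ [1/110, 17/110)
j=6 picked index 6: u0 ∈ [3/55, 12/55)
j=7 picked index 6: u0 ∈ [-1/22, 13/110)
j=8 picked index 7: u0 ∈ [1/55, 6/55)
j=9 picked index 9: u0 ∈ [1/110, 1/10)
intersection: [3/55, 9/110)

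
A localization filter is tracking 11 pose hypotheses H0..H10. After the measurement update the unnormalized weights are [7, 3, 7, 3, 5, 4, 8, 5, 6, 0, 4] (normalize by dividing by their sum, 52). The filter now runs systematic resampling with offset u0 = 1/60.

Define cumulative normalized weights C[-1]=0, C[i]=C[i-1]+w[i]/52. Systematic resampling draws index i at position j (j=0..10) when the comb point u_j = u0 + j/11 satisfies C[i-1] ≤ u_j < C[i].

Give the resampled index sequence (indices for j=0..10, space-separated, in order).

0 0 2 2 3 4 6 6 7 8 10

C = [7/52, 5/26, 17/52, 5/13, 25/52, 29/52, 37/52, 21/26, 12/13, 12/13, 1]
j=0: u_0=1/60 ∈ [0, 7/52) → index 0
j=1: u_1=71/660 ∈ [0, 7/52) → index 0
j=2: u_2=131/660 ∈ [5/26, 17/52) → index 2
j=3: u_3=191/660 ∈ [5/26, 17/52) → index 2
j=4: u_4=251/660 ∈ [17/52, 5/13) → index 3
j=5: u_5=311/660 ∈ [5/13, 25/52) → index 4
j=6: u_6=371/660 ∈ [29/52, 37/52) → index 6
j=7: u_7=431/660 ∈ [29/52, 37/52) → index 6
j=8: u_8=491/660 ∈ [37/52, 21/26) → index 7
j=9: u_9=551/660 ∈ [21/26, 12/13) → index 8
j=10: u_10=611/660 ∈ [12/13, 1) → index 10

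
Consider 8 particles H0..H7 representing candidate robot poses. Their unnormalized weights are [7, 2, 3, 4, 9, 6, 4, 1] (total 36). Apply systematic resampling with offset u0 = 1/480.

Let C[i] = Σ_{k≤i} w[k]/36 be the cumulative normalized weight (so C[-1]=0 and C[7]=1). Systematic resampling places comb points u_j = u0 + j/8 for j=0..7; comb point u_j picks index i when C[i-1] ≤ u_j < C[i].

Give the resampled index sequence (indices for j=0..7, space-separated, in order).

C = [7/36, 1/4, 1/3, 4/9, 25/36, 31/36, 35/36, 1]
j=0: u_0=1/480 ∈ [0, 7/36) → index 0
j=1: u_1=61/480 ∈ [0, 7/36) → index 0
j=2: u_2=121/480 ∈ [1/4, 1/3) → index 2
j=3: u_3=181/480 ∈ [1/3, 4/9) → index 3
j=4: u_4=241/480 ∈ [4/9, 25/36) → index 4
j=5: u_5=301/480 ∈ [4/9, 25/36) → index 4
j=6: u_6=361/480 ∈ [25/36, 31/36) → index 5
j=7: u_7=421/480 ∈ [31/36, 35/36) → index 6

0 0 2 3 4 4 5 6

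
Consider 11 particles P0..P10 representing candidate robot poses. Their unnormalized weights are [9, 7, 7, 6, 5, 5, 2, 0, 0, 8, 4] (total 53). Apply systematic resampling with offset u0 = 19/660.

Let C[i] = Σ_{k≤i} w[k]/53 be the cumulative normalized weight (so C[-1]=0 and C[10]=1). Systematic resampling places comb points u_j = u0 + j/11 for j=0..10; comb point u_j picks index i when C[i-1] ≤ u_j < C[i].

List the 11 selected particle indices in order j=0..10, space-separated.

C = [9/53, 16/53, 23/53, 29/53, 34/53, 39/53, 41/53, 41/53, 41/53, 49/53, 1]
j=0: u_0=19/660 ∈ [0, 9/53) → index 0
j=1: u_1=79/660 ∈ [0, 9/53) → index 0
j=2: u_2=139/660 ∈ [9/53, 16/53) → index 1
j=3: u_3=199/660 ∈ [9/53, 16/53) → index 1
j=4: u_4=259/660 ∈ [16/53, 23/53) → index 2
j=5: u_5=29/60 ∈ [23/53, 29/53) → index 3
j=6: u_6=379/660 ∈ [29/53, 34/53) → index 4
j=7: u_7=439/660 ∈ [34/53, 39/53) → index 5
j=8: u_8=499/660 ∈ [39/53, 41/53) → index 6
j=9: u_9=559/660 ∈ [41/53, 49/53) → index 9
j=10: u_10=619/660 ∈ [49/53, 1) → index 10

0 0 1 1 2 3 4 5 6 9 10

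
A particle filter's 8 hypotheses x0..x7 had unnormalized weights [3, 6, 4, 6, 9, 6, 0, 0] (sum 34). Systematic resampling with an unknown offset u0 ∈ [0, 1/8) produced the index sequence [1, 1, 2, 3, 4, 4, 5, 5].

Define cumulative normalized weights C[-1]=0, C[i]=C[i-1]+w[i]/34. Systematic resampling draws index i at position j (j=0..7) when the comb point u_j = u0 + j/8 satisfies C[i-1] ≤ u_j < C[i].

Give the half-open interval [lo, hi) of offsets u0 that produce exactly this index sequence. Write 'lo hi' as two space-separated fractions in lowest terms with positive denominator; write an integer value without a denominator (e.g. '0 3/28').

C = [3/34, 9/34, 13/34, 19/34, 14/17, 1, 1, 1]
j=0 picked index 1: u0 ∈ [3/34, 9/34)
j=1 picked index 1: u0 ∈ [-5/136, 19/136)
j=2 picked index 2: u0 ∈ [1/68, 9/68)
j=3 picked index 3: u0 ∈ [1/136, 25/136)
j=4 picked index 4: u0 ∈ [1/17, 11/34)
j=5 picked index 4: u0 ∈ [-9/136, 27/136)
j=6 picked index 5: u0 ∈ [5/68, 1/4)
j=7 picked index 5: u0 ∈ [-7/136, 1/8)
intersection: [3/34, 1/8)

3/34 1/8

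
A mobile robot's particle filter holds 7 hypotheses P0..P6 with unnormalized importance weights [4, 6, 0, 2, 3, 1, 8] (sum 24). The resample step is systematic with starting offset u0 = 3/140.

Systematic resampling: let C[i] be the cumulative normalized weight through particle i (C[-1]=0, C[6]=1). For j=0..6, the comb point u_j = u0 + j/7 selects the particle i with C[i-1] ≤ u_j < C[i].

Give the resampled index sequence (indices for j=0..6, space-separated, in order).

C = [1/6, 5/12, 5/12, 1/2, 5/8, 2/3, 1]
j=0: u_0=3/140 ∈ [0, 1/6) → index 0
j=1: u_1=23/140 ∈ [0, 1/6) → index 0
j=2: u_2=43/140 ∈ [1/6, 5/12) → index 1
j=3: u_3=9/20 ∈ [5/12, 1/2) → index 3
j=4: u_4=83/140 ∈ [1/2, 5/8) → index 4
j=5: u_5=103/140 ∈ [2/3, 1) → index 6
j=6: u_6=123/140 ∈ [2/3, 1) → index 6

0 0 1 3 4 6 6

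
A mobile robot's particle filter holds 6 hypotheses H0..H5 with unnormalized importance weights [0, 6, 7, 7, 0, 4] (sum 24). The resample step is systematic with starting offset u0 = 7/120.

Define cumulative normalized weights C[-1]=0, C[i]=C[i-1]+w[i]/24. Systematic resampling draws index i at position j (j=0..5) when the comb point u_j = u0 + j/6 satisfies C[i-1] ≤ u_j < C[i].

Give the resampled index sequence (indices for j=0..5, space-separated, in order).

1 1 2 3 3 5

C = [0, 1/4, 13/24, 5/6, 5/6, 1]
j=0: u_0=7/120 ∈ [0, 1/4) → index 1
j=1: u_1=9/40 ∈ [0, 1/4) → index 1
j=2: u_2=47/120 ∈ [1/4, 13/24) → index 2
j=3: u_3=67/120 ∈ [13/24, 5/6) → index 3
j=4: u_4=29/40 ∈ [13/24, 5/6) → index 3
j=5: u_5=107/120 ∈ [5/6, 1) → index 5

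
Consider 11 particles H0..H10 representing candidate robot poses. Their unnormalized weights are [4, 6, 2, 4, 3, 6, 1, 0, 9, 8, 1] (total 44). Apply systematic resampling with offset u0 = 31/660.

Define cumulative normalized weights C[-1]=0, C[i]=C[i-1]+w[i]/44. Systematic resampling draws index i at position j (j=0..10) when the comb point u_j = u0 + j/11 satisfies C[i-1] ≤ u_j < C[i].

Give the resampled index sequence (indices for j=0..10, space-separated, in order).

0 1 2 3 4 5 8 8 8 9 9

C = [1/11, 5/22, 3/11, 4/11, 19/44, 25/44, 13/22, 13/22, 35/44, 43/44, 1]
j=0: u_0=31/660 ∈ [0, 1/11) → index 0
j=1: u_1=91/660 ∈ [1/11, 5/22) → index 1
j=2: u_2=151/660 ∈ [5/22, 3/11) → index 2
j=3: u_3=211/660 ∈ [3/11, 4/11) → index 3
j=4: u_4=271/660 ∈ [4/11, 19/44) → index 4
j=5: u_5=331/660 ∈ [19/44, 25/44) → index 5
j=6: u_6=391/660 ∈ [13/22, 35/44) → index 8
j=7: u_7=41/60 ∈ [13/22, 35/44) → index 8
j=8: u_8=511/660 ∈ [13/22, 35/44) → index 8
j=9: u_9=571/660 ∈ [35/44, 43/44) → index 9
j=10: u_10=631/660 ∈ [35/44, 43/44) → index 9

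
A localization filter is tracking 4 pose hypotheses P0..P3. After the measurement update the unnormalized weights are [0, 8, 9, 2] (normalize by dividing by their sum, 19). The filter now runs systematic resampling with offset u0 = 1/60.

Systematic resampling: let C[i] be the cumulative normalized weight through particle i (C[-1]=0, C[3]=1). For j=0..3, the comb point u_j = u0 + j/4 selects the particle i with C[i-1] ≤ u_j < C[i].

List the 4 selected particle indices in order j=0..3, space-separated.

C = [0, 8/19, 17/19, 1]
j=0: u_0=1/60 ∈ [0, 8/19) → index 1
j=1: u_1=4/15 ∈ [0, 8/19) → index 1
j=2: u_2=31/60 ∈ [8/19, 17/19) → index 2
j=3: u_3=23/30 ∈ [8/19, 17/19) → index 2

1 1 2 2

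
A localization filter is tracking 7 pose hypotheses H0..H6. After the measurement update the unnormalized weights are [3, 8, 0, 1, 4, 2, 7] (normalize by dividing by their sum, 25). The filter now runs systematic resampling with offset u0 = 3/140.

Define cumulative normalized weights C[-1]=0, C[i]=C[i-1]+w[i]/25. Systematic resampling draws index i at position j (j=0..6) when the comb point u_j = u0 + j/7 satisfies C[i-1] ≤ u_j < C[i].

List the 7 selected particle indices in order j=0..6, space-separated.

0 1 1 3 4 6 6

C = [3/25, 11/25, 11/25, 12/25, 16/25, 18/25, 1]
j=0: u_0=3/140 ∈ [0, 3/25) → index 0
j=1: u_1=23/140 ∈ [3/25, 11/25) → index 1
j=2: u_2=43/140 ∈ [3/25, 11/25) → index 1
j=3: u_3=9/20 ∈ [11/25, 12/25) → index 3
j=4: u_4=83/140 ∈ [12/25, 16/25) → index 4
j=5: u_5=103/140 ∈ [18/25, 1) → index 6
j=6: u_6=123/140 ∈ [18/25, 1) → index 6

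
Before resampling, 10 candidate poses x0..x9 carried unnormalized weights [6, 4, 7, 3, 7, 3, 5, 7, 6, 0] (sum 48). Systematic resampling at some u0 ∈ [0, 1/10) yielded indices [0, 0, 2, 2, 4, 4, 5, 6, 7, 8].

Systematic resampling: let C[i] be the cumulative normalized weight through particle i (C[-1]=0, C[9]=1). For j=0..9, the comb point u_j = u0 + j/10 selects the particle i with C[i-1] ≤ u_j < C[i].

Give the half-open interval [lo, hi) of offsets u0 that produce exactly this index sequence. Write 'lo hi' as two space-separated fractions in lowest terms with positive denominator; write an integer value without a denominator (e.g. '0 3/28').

1/60 1/40

C = [1/8, 5/24, 17/48, 5/12, 9/16, 5/8, 35/48, 7/8, 1, 1]
j=0 picked index 0: u0 ∈ [0, 1/8)
j=1 picked index 0: u0 ∈ [-1/10, 1/40)
j=2 picked index 2: u0 ∈ [1/120, 37/240)
j=3 picked index 2: u0 ∈ [-11/120, 13/240)
j=4 picked index 4: u0 ∈ [1/60, 13/80)
j=5 picked index 4: u0 ∈ [-1/12, 1/16)
j=6 picked index 5: u0 ∈ [-3/80, 1/40)
j=7 picked index 6: u0 ∈ [-3/40, 7/240)
j=8 picked index 7: u0 ∈ [-17/240, 3/40)
j=9 picked index 8: u0 ∈ [-1/40, 1/10)
intersection: [1/60, 1/40)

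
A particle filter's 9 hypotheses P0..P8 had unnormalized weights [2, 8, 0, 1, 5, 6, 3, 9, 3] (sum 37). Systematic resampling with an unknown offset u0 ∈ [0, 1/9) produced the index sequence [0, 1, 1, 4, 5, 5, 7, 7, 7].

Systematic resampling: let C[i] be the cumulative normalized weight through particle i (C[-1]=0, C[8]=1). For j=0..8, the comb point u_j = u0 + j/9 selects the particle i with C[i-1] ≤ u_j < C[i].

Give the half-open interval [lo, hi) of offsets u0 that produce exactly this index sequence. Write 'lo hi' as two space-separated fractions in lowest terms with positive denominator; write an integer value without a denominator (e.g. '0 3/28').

C = [2/37, 10/37, 10/37, 11/37, 16/37, 22/37, 25/37, 34/37, 1]
j=0 picked index 0: u0 ∈ [0, 2/37)
j=1 picked index 1: u0 ∈ [-19/333, 53/333)
j=2 picked index 1: u0 ∈ [-56/333, 16/333)
j=3 picked index 4: u0 ∈ [-4/111, 11/111)
j=4 picked index 5: u0 ∈ [-4/333, 50/333)
j=5 picked index 5: u0 ∈ [-41/333, 13/333)
j=6 picked index 7: u0 ∈ [1/111, 28/111)
j=7 picked index 7: u0 ∈ [-34/333, 47/333)
j=8 picked index 7: u0 ∈ [-71/333, 10/333)
intersection: [1/111, 10/333)

1/111 10/333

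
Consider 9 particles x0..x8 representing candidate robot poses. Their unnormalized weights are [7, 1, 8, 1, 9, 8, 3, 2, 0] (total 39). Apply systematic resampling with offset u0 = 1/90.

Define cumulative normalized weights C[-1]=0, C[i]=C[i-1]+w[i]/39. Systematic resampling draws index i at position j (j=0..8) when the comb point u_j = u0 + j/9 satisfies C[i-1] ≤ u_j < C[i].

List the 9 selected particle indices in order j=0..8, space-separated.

C = [7/39, 8/39, 16/39, 17/39, 2/3, 34/39, 37/39, 1, 1]
j=0: u_0=1/90 ∈ [0, 7/39) → index 0
j=1: u_1=11/90 ∈ [0, 7/39) → index 0
j=2: u_2=7/30 ∈ [8/39, 16/39) → index 2
j=3: u_3=31/90 ∈ [8/39, 16/39) → index 2
j=4: u_4=41/90 ∈ [17/39, 2/3) → index 4
j=5: u_5=17/30 ∈ [17/39, 2/3) → index 4
j=6: u_6=61/90 ∈ [2/3, 34/39) → index 5
j=7: u_7=71/90 ∈ [2/3, 34/39) → index 5
j=8: u_8=9/10 ∈ [34/39, 37/39) → index 6

0 0 2 2 4 4 5 5 6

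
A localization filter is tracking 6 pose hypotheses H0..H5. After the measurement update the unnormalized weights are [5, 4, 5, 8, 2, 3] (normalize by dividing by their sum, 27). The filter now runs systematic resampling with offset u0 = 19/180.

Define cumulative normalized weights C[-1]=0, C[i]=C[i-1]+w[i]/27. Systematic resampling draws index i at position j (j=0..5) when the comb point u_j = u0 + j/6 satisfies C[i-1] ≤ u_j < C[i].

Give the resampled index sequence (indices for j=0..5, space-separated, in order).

C = [5/27, 1/3, 14/27, 22/27, 8/9, 1]
j=0: u_0=19/180 ∈ [0, 5/27) → index 0
j=1: u_1=49/180 ∈ [5/27, 1/3) → index 1
j=2: u_2=79/180 ∈ [1/3, 14/27) → index 2
j=3: u_3=109/180 ∈ [14/27, 22/27) → index 3
j=4: u_4=139/180 ∈ [14/27, 22/27) → index 3
j=5: u_5=169/180 ∈ [8/9, 1) → index 5

0 1 2 3 3 5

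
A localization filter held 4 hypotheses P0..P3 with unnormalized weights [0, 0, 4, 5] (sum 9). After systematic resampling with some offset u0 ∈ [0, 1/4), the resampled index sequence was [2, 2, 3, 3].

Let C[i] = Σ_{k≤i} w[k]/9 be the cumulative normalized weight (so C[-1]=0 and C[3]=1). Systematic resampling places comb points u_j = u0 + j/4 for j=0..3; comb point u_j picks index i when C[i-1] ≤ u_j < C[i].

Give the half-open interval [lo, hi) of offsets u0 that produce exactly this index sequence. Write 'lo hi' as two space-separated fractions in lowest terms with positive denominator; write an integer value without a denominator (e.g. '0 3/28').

C = [0, 0, 4/9, 1]
j=0 picked index 2: u0 ∈ [0, 4/9)
j=1 picked index 2: u0 ∈ [-1/4, 7/36)
j=2 picked index 3: u0 ∈ [-1/18, 1/2)
j=3 picked index 3: u0 ∈ [-11/36, 1/4)
intersection: [0, 7/36)

0 7/36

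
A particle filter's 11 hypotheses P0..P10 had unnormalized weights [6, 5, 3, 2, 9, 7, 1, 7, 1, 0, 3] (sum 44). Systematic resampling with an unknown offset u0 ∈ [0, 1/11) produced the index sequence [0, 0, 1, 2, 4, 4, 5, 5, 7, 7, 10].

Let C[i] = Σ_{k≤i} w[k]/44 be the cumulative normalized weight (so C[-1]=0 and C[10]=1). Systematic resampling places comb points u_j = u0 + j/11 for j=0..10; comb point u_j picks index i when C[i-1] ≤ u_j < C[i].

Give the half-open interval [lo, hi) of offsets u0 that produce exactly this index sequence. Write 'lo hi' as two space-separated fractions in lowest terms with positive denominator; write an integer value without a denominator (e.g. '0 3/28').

C = [3/22, 1/4, 7/22, 4/11, 25/44, 8/11, 3/4, 10/11, 41/44, 41/44, 1]
j=0 picked index 0: u0 ∈ [0, 3/22)
j=1 picked index 0: u0 ∈ [-1/11, 1/22)
j=2 picked index 1: u0 ∈ [-1/22, 3/44)
j=3 picked index 2: u0 ∈ [-1/44, 1/22)
j=4 picked index 4: u0 ∈ [0, 9/44)
j=5 picked index 4: u0 ∈ [-1/11, 5/44)
j=6 picked index 5: u0 ∈ [1/44, 2/11)
j=7 picked index 5: u0 ∈ [-3/44, 1/11)
j=8 picked index 7: u0 ∈ [1/44, 2/11)
j=9 picked index 7: u0 ∈ [-3/44, 1/11)
j=10 picked index 10: u0 ∈ [1/44, 1/11)
intersection: [1/44, 1/22)

1/44 1/22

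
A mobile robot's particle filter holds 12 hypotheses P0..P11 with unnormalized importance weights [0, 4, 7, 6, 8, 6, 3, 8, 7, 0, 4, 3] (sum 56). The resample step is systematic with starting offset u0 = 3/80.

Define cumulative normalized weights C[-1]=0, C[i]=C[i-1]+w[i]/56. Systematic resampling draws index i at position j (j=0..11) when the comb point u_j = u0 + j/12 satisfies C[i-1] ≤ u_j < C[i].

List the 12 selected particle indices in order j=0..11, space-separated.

C = [0, 1/14, 11/56, 17/56, 25/56, 31/56, 17/28, 3/4, 7/8, 7/8, 53/56, 1]
j=0: u_0=3/80 ∈ [0, 1/14) → index 1
j=1: u_1=29/240 ∈ [1/14, 11/56) → index 2
j=2: u_2=49/240 ∈ [11/56, 17/56) → index 3
j=3: u_3=23/80 ∈ [11/56, 17/56) → index 3
j=4: u_4=89/240 ∈ [17/56, 25/56) → index 4
j=5: u_5=109/240 ∈ [25/56, 31/56) → index 5
j=6: u_6=43/80 ∈ [25/56, 31/56) → index 5
j=7: u_7=149/240 ∈ [17/28, 3/4) → index 7
j=8: u_8=169/240 ∈ [17/28, 3/4) → index 7
j=9: u_9=63/80 ∈ [3/4, 7/8) → index 8
j=10: u_10=209/240 ∈ [3/4, 7/8) → index 8
j=11: u_11=229/240 ∈ [53/56, 1) → index 11

1 2 3 3 4 5 5 7 7 8 8 11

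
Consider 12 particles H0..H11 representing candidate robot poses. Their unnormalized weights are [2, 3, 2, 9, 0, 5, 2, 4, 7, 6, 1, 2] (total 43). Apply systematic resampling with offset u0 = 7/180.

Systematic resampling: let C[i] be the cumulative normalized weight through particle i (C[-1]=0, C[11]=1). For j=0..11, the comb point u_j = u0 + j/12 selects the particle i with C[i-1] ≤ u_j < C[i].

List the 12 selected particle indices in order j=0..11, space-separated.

C = [2/43, 5/43, 7/43, 16/43, 16/43, 21/43, 23/43, 27/43, 34/43, 40/43, 41/43, 1]
j=0: u_0=7/180 ∈ [0, 2/43) → index 0
j=1: u_1=11/90 ∈ [5/43, 7/43) → index 2
j=2: u_2=37/180 ∈ [7/43, 16/43) → index 3
j=3: u_3=13/45 ∈ [7/43, 16/43) → index 3
j=4: u_4=67/180 ∈ [16/43, 21/43) → index 5
j=5: u_5=41/90 ∈ [16/43, 21/43) → index 5
j=6: u_6=97/180 ∈ [23/43, 27/43) → index 7
j=7: u_7=28/45 ∈ [23/43, 27/43) → index 7
j=8: u_8=127/180 ∈ [27/43, 34/43) → index 8
j=9: u_9=71/90 ∈ [27/43, 34/43) → index 8
j=10: u_10=157/180 ∈ [34/43, 40/43) → index 9
j=11: u_11=43/45 ∈ [41/43, 1) → index 11

0 2 3 3 5 5 7 7 8 8 9 11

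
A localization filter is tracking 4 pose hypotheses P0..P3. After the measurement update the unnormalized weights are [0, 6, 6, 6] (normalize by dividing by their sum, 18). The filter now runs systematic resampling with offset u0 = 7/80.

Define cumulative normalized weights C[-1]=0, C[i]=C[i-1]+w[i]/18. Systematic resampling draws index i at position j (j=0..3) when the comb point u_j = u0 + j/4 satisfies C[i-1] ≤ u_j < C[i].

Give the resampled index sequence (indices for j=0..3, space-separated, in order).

C = [0, 1/3, 2/3, 1]
j=0: u_0=7/80 ∈ [0, 1/3) → index 1
j=1: u_1=27/80 ∈ [1/3, 2/3) → index 2
j=2: u_2=47/80 ∈ [1/3, 2/3) → index 2
j=3: u_3=67/80 ∈ [2/3, 1) → index 3

1 2 2 3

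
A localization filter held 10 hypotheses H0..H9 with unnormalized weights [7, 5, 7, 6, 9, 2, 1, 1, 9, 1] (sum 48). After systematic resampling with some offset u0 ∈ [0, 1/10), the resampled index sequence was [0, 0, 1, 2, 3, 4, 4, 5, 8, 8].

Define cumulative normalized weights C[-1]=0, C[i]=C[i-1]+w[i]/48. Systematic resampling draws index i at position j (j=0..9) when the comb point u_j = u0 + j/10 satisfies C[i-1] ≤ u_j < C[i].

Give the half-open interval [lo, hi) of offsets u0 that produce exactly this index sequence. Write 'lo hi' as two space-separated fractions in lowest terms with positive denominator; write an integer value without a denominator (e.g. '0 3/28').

1/48 11/240

C = [7/48, 1/4, 19/48, 25/48, 17/24, 3/4, 37/48, 19/24, 47/48, 1]
j=0 picked index 0: u0 ∈ [0, 7/48)
j=1 picked index 0: u0 ∈ [-1/10, 11/240)
j=2 picked index 1: u0 ∈ [-13/240, 1/20)
j=3 picked index 2: u0 ∈ [-1/20, 23/240)
j=4 picked index 3: u0 ∈ [-1/240, 29/240)
j=5 picked index 4: u0 ∈ [1/48, 5/24)
j=6 picked index 4: u0 ∈ [-19/240, 13/120)
j=7 picked index 5: u0 ∈ [1/120, 1/20)
j=8 picked index 8: u0 ∈ [-1/120, 43/240)
j=9 picked index 8: u0 ∈ [-13/120, 19/240)
intersection: [1/48, 11/240)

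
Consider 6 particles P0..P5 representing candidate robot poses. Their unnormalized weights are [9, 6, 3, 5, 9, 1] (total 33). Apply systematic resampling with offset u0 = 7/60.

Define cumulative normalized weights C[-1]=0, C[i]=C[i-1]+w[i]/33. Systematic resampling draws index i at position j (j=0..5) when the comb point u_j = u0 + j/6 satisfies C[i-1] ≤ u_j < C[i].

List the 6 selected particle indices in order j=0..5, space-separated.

C = [3/11, 5/11, 6/11, 23/33, 32/33, 1]
j=0: u_0=7/60 ∈ [0, 3/11) → index 0
j=1: u_1=17/60 ∈ [3/11, 5/11) → index 1
j=2: u_2=9/20 ∈ [3/11, 5/11) → index 1
j=3: u_3=37/60 ∈ [6/11, 23/33) → index 3
j=4: u_4=47/60 ∈ [23/33, 32/33) → index 4
j=5: u_5=19/20 ∈ [23/33, 32/33) → index 4

0 1 1 3 4 4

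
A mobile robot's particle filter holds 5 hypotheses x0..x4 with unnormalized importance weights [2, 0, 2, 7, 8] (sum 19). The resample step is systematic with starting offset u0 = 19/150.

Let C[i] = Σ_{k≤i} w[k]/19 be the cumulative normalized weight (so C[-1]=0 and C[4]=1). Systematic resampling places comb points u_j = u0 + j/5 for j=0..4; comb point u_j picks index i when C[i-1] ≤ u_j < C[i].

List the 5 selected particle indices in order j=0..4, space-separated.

2 3 3 4 4

C = [2/19, 2/19, 4/19, 11/19, 1]
j=0: u_0=19/150 ∈ [2/19, 4/19) → index 2
j=1: u_1=49/150 ∈ [4/19, 11/19) → index 3
j=2: u_2=79/150 ∈ [4/19, 11/19) → index 3
j=3: u_3=109/150 ∈ [11/19, 1) → index 4
j=4: u_4=139/150 ∈ [11/19, 1) → index 4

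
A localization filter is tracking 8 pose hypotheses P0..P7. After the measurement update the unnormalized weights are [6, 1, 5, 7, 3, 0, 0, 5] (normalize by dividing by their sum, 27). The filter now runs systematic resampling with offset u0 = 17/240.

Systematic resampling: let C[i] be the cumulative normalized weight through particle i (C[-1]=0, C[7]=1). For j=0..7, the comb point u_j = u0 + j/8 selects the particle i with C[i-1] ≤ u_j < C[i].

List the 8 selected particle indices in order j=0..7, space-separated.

0 0 2 3 3 3 7 7

C = [2/9, 7/27, 4/9, 19/27, 22/27, 22/27, 22/27, 1]
j=0: u_0=17/240 ∈ [0, 2/9) → index 0
j=1: u_1=47/240 ∈ [0, 2/9) → index 0
j=2: u_2=77/240 ∈ [7/27, 4/9) → index 2
j=3: u_3=107/240 ∈ [4/9, 19/27) → index 3
j=4: u_4=137/240 ∈ [4/9, 19/27) → index 3
j=5: u_5=167/240 ∈ [4/9, 19/27) → index 3
j=6: u_6=197/240 ∈ [22/27, 1) → index 7
j=7: u_7=227/240 ∈ [22/27, 1) → index 7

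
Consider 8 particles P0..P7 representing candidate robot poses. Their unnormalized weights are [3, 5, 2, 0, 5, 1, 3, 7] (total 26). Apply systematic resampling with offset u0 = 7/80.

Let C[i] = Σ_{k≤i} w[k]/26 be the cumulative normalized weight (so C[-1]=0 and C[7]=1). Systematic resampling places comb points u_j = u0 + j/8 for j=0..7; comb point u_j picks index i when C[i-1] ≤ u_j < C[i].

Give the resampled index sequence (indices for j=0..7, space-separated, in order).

0 1 2 4 5 6 7 7

C = [3/26, 4/13, 5/13, 5/13, 15/26, 8/13, 19/26, 1]
j=0: u_0=7/80 ∈ [0, 3/26) → index 0
j=1: u_1=17/80 ∈ [3/26, 4/13) → index 1
j=2: u_2=27/80 ∈ [4/13, 5/13) → index 2
j=3: u_3=37/80 ∈ [5/13, 15/26) → index 4
j=4: u_4=47/80 ∈ [15/26, 8/13) → index 5
j=5: u_5=57/80 ∈ [8/13, 19/26) → index 6
j=6: u_6=67/80 ∈ [19/26, 1) → index 7
j=7: u_7=77/80 ∈ [19/26, 1) → index 7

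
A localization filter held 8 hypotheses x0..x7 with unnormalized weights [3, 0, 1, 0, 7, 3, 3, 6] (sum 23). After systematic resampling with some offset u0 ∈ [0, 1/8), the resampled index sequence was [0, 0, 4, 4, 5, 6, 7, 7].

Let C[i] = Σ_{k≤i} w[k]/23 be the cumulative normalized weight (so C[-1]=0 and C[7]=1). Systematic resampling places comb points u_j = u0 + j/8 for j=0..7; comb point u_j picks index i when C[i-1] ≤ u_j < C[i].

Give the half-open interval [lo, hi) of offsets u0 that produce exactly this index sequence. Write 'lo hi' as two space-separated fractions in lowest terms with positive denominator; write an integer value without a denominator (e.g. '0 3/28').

0 1/184

C = [3/23, 3/23, 4/23, 4/23, 11/23, 14/23, 17/23, 1]
j=0 picked index 0: u0 ∈ [0, 3/23)
j=1 picked index 0: u0 ∈ [-1/8, 1/184)
j=2 picked index 4: u0 ∈ [-7/92, 21/92)
j=3 picked index 4: u0 ∈ [-37/184, 19/184)
j=4 picked index 5: u0 ∈ [-1/46, 5/46)
j=5 picked index 6: u0 ∈ [-3/184, 21/184)
j=6 picked index 7: u0 ∈ [-1/92, 1/4)
j=7 picked index 7: u0 ∈ [-25/184, 1/8)
intersection: [0, 1/184)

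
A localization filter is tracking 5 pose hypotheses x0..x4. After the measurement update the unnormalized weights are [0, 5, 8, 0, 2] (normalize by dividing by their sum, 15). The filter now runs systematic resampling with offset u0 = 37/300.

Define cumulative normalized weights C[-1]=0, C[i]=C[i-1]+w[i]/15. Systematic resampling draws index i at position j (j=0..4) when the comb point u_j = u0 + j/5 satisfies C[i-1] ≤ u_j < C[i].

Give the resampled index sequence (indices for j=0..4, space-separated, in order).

1 1 2 2 4

C = [0, 1/3, 13/15, 13/15, 1]
j=0: u_0=37/300 ∈ [0, 1/3) → index 1
j=1: u_1=97/300 ∈ [0, 1/3) → index 1
j=2: u_2=157/300 ∈ [1/3, 13/15) → index 2
j=3: u_3=217/300 ∈ [1/3, 13/15) → index 2
j=4: u_4=277/300 ∈ [13/15, 1) → index 4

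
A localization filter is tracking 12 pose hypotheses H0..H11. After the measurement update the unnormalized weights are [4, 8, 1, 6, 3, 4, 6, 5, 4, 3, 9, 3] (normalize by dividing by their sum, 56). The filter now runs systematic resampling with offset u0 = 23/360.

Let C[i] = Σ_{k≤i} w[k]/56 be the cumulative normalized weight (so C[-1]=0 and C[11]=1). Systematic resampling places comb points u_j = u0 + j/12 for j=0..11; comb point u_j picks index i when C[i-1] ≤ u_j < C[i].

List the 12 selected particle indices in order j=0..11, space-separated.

0 1 2 3 5 6 6 7 8 10 10 11

C = [1/14, 3/14, 13/56, 19/56, 11/28, 13/28, 4/7, 37/56, 41/56, 11/14, 53/56, 1]
j=0: u_0=23/360 ∈ [0, 1/14) → index 0
j=1: u_1=53/360 ∈ [1/14, 3/14) → index 1
j=2: u_2=83/360 ∈ [3/14, 13/56) → index 2
j=3: u_3=113/360 ∈ [13/56, 19/56) → index 3
j=4: u_4=143/360 ∈ [11/28, 13/28) → index 5
j=5: u_5=173/360 ∈ [13/28, 4/7) → index 6
j=6: u_6=203/360 ∈ [13/28, 4/7) → index 6
j=7: u_7=233/360 ∈ [4/7, 37/56) → index 7
j=8: u_8=263/360 ∈ [37/56, 41/56) → index 8
j=9: u_9=293/360 ∈ [11/14, 53/56) → index 10
j=10: u_10=323/360 ∈ [11/14, 53/56) → index 10
j=11: u_11=353/360 ∈ [53/56, 1) → index 11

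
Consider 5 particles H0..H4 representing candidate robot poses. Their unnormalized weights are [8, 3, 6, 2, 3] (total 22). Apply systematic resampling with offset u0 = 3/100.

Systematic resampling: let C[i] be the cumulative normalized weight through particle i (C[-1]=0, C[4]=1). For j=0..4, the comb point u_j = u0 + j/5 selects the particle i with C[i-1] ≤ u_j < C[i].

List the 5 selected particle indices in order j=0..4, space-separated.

C = [4/11, 1/2, 17/22, 19/22, 1]
j=0: u_0=3/100 ∈ [0, 4/11) → index 0
j=1: u_1=23/100 ∈ [0, 4/11) → index 0
j=2: u_2=43/100 ∈ [4/11, 1/2) → index 1
j=3: u_3=63/100 ∈ [1/2, 17/22) → index 2
j=4: u_4=83/100 ∈ [17/22, 19/22) → index 3

0 0 1 2 3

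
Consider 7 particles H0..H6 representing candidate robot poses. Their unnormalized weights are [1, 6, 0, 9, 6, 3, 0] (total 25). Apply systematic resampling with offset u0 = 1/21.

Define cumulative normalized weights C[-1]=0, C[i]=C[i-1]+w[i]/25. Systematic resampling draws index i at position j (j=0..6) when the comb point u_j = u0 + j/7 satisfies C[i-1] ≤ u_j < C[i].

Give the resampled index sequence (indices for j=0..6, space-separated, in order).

C = [1/25, 7/25, 7/25, 16/25, 22/25, 1, 1]
j=0: u_0=1/21 ∈ [1/25, 7/25) → index 1
j=1: u_1=4/21 ∈ [1/25, 7/25) → index 1
j=2: u_2=1/3 ∈ [7/25, 16/25) → index 3
j=3: u_3=10/21 ∈ [7/25, 16/25) → index 3
j=4: u_4=13/21 ∈ [7/25, 16/25) → index 3
j=5: u_5=16/21 ∈ [16/25, 22/25) → index 4
j=6: u_6=19/21 ∈ [22/25, 1) → index 5

1 1 3 3 3 4 5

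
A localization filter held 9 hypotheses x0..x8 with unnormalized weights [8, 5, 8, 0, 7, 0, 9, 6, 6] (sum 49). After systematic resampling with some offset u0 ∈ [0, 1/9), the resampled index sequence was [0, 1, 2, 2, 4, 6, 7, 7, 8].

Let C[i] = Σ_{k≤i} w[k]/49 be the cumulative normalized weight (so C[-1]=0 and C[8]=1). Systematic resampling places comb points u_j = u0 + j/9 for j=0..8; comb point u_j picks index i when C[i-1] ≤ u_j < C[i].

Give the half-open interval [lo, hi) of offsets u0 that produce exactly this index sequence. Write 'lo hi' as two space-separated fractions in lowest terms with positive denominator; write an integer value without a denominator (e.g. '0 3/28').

C = [8/49, 13/49, 3/7, 3/7, 4/7, 4/7, 37/49, 43/49, 1]
j=0 picked index 0: u0 ∈ [0, 8/49)
j=1 picked index 1: u0 ∈ [23/441, 68/441)
j=2 picked index 2: u0 ∈ [19/441, 13/63)
j=3 picked index 2: u0 ∈ [-10/147, 2/21)
j=4 picked index 4: u0 ∈ [-1/63, 8/63)
j=5 picked index 6: u0 ∈ [1/63, 88/441)
j=6 picked index 7: u0 ∈ [13/147, 31/147)
j=7 picked index 7: u0 ∈ [-10/441, 44/441)
j=8 picked index 8: u0 ∈ [-5/441, 1/9)
intersection: [13/147, 2/21)

13/147 2/21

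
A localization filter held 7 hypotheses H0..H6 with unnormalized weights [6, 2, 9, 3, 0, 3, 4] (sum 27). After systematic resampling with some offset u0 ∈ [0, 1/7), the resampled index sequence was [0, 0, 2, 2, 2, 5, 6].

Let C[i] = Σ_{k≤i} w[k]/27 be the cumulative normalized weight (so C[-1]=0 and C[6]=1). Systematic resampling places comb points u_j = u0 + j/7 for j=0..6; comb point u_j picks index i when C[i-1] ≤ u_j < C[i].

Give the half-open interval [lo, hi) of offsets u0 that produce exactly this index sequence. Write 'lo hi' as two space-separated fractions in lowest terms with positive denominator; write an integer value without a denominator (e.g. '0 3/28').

5/189 11/189

C = [2/9, 8/27, 17/27, 20/27, 20/27, 23/27, 1]
j=0 picked index 0: u0 ∈ [0, 2/9)
j=1 picked index 0: u0 ∈ [-1/7, 5/63)
j=2 picked index 2: u0 ∈ [2/189, 65/189)
j=3 picked index 2: u0 ∈ [-25/189, 38/189)
j=4 picked index 2: u0 ∈ [-52/189, 11/189)
j=5 picked index 5: u0 ∈ [5/189, 26/189)
j=6 picked index 6: u0 ∈ [-1/189, 1/7)
intersection: [5/189, 11/189)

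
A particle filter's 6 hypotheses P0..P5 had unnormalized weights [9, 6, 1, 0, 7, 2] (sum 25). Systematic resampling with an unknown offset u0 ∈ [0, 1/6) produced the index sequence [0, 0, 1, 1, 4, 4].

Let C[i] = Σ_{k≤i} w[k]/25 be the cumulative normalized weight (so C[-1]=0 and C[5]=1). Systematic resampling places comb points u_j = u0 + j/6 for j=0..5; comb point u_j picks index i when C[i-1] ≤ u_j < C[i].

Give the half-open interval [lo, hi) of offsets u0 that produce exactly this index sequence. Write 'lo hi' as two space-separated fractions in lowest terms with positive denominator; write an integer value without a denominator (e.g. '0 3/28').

2/75 13/150

C = [9/25, 3/5, 16/25, 16/25, 23/25, 1]
j=0 picked index 0: u0 ∈ [0, 9/25)
j=1 picked index 0: u0 ∈ [-1/6, 29/150)
j=2 picked index 1: u0 ∈ [2/75, 4/15)
j=3 picked index 1: u0 ∈ [-7/50, 1/10)
j=4 picked index 4: u0 ∈ [-2/75, 19/75)
j=5 picked index 4: u0 ∈ [-29/150, 13/150)
intersection: [2/75, 13/150)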